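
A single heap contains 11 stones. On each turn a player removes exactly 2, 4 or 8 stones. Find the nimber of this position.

2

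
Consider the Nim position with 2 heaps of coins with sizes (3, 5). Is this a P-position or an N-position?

Nim-sum: 3 XOR 5 = 6.
The nim-sum is 6 ≠ 0, so this is an N-position: the player to move can win.

N-position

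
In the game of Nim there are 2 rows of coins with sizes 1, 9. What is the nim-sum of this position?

8

Nim-sum: 1 XOR 9 = 8.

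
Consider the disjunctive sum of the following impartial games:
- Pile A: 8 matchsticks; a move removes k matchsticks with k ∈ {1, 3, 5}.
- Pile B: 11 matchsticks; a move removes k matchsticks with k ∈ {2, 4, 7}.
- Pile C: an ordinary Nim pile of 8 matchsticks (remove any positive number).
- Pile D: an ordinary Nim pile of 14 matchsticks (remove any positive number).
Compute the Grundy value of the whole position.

7

Build the Grundy sequence for pile A with g(k) = mex{g(k−s) : s ∈ {1, 3, 5}, s ≤ k}:
g(0) = mex{} = 0
g(1) = mex{0} = 1
g(2) = mex{1} = 0
g(3) = mex{0} = 1
g(4) = mex{1} = 0
g(5) = mex{0} = 1
g(6) = mex{1} = 0
g(7) = mex{0} = 1
g(8) = mex{1} = 0
So g(8) = 0.
Build the Grundy sequence for pile B with g(k) = mex{g(k−s) : s ∈ {2, 4, 7}, s ≤ k}:
k:     0  1  2  3  4  5  6  7  8  9 10 11
g(k):  0  0  1  1  2  2  0  3  1  0  2  1
So g(11) = 1.
Pile C is a plain Nim pile of size 8, so its Grundy value is 8.
Pile D is a plain Nim pile of size 14, so its Grundy value is 14.
By the Sprague-Grundy theorem, the Grundy value of a sum of independent games is the XOR of the component values.
Combined value = 0 XOR 1 XOR 8 XOR 14 = 7.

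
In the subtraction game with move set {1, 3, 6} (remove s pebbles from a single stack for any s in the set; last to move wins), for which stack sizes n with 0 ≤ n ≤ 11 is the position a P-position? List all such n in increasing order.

0, 2, 4, 9, 11

Compute g(0), g(1), … for moves {1, 3, 6}:
g(0) = mex{} = 0
g(1) = mex{0} = 1
g(2) = mex{1} = 0
g(3) = mex{0} = 1
g(4) = mex{1} = 0
g(5) = mex{0} = 1
g(6) = mex{0,1} = 2
g(7) = mex{0,1,2} = 3
g(8) = mex{0,1,3} = 2
g(9) = mex{1,2} = 0
g(10) = mex{0,3} = 1
g(11) = mex{1,2} = 0
The P-positions (g = 0) in 0..11 are 0, 2, 4, 9, 11.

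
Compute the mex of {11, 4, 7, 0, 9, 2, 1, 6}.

The values 0, 1, 2 are all present; 3 is the first non-negative integer missing from the set.

3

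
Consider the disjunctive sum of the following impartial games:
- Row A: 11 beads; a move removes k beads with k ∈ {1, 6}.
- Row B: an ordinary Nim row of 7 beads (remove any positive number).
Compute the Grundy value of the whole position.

Build the Grundy sequence for row A with g(k) = mex{g(k−s) : s ∈ {1, 6}, s ≤ k}:
k:     0  1  2  3  4  5  6  7  8  9 10 11
g(k):  0  1  0  1  0  1  2  0  1  0  1  0
So g(11) = 0.
Row B is a plain Nim row of size 7, so its Grundy value is 7.
By the Sprague-Grundy theorem, the Grundy value of a sum of independent games is the XOR of the component values.
Combined value = 0 XOR 7 = 7.

7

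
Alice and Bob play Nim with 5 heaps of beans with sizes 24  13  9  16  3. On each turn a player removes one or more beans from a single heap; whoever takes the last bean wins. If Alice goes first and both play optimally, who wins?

Compute the nim-sum pairwise:
24 ^ 13 = 21
21 ^ 9 = 28
28 ^ 16 = 12
12 ^ 3 = 15
The nim-sum is 15 ≠ 0, so this is an N-position: the player to move can win; Alice has a winning move.

Alice wins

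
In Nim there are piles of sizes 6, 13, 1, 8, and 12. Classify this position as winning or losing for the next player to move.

Winning position

Nim-sum: 6 ⊕ 13 ⊕ 1 ⊕ 8 ⊕ 12 = 14.
The nim-sum is 14 ≠ 0, so this is an N-position: the player to move can win.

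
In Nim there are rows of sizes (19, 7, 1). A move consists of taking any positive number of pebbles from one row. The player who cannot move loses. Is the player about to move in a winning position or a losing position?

In binary:
  10011  (19)
  00111  (7)
  00001  (1)
  -----
  10101  (21)
The nim-sum is 21 ≠ 0, so this is an N-position: the player to move can win.

Winning position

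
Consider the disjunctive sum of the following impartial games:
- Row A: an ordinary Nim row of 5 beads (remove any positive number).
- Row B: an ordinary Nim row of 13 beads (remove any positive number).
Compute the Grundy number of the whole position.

Row A is a plain Nim row of size 5, so its Grundy value is 5.
Row B is a plain Nim row of size 13, so its Grundy value is 13.
By the Sprague-Grundy theorem, the Grundy value of a sum of independent games is the XOR of the component values.
Combined value = 5 ⊕ 13 = 8.

8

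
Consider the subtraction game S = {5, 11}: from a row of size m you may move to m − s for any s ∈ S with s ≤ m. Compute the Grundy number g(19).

Build the Grundy sequence with g(k) = mex{g(k−s) : s ∈ {5, 11}, s ≤ k}:
k:     0  1  2  3  4  5  6  7  8  9 10 11 12 13 14 15 16 17 18 19
g(k):  0  0  0  0  0  1  1  1  1  1  0  2  2  2  2  1  0  0  0  0
So g(19) = 0.

0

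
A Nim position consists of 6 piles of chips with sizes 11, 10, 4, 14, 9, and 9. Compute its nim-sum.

11

Write each in binary and XOR column by column:
  1011  (11)
  1010  (10)
  0100  (4)
  1110  (14)
  1001  (9)
  1001  (9)
  ----
  1011  (11)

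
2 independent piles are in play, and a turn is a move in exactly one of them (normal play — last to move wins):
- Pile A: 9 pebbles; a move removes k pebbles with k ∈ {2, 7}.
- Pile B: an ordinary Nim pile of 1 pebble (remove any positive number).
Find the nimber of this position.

1

Grundy values for pile A (subtraction set {2, 7}):
k:     0  1  2  3  4  5  6  7  8  9
g(k):  0  0  1  1  0  0  1  1  2  0
So g(9) = 0.
Pile B is a plain Nim pile of size 1, so its Grundy value is 1.
The value of a disjunctive sum is the nim-sum of the parts.
Combined value = 0 ⊕ 1 = 1.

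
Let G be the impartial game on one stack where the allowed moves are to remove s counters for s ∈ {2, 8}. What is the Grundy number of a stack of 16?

1

Grundy values for subtraction set {2, 8}:
k:     0  1  2  3  4  5  6  7  8  9 10 11 12 13 14 15 16
g(k):  0  0  1  1  0  0  1  1  2  2  0  0  1  1  0  0  1
So g(16) = 1.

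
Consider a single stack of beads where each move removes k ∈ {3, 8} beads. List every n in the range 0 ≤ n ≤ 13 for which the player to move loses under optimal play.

0, 1, 2, 6, 7, 11, 12, 13

Build the Grundy sequence with g(k) = mex{g(k−s) : s ∈ {3, 8}, s ≤ k}:
k:     0  1  2  3  4  5  6  7  8  9 10 11 12 13
g(k):  0  0  0  1  1  1  0  0  2  1  1  0  0  0
The P-positions (g = 0) in 0..13 are 0, 1, 2, 6, 7, 11, 12, 13.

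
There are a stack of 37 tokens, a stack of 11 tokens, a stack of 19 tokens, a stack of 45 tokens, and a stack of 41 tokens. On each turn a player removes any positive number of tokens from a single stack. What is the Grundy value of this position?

Compute the nim-sum pairwise:
37 ^ 11 = 46
46 ^ 19 = 61
61 ^ 45 = 16
16 ^ 41 = 57

57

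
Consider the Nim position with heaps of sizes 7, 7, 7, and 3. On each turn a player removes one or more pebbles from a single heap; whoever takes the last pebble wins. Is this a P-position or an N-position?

Compute the nim-sum pairwise:
7 ^ 7 = 0
0 ^ 7 = 7
7 ^ 3 = 4
The nim-sum is 4 ≠ 0, so this is an N-position: the player to move can win.

N-position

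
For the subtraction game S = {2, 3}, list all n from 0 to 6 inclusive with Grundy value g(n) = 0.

0, 1, 5, 6

Compute g(0), g(1), … for moves {2, 3}:
g(0) = mex{} = 0
g(1) = mex{} = 0
g(2) = mex{0} = 1
g(3) = mex{0} = 1
g(4) = mex{0,1} = 2
g(5) = mex{1} = 0
g(6) = mex{1,2} = 0
The P-positions (g = 0) in 0..6 are 0, 1, 5, 6.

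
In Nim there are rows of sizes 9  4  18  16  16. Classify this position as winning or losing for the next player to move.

Write each in binary and XOR column by column:
  01001  (9)
  00100  (4)
  10010  (18)
  10000  (16)
  10000  (16)
  -----
  11111  (31)
The nim-sum is 31 ≠ 0, so this is an N-position: the player to move can win.

Winning position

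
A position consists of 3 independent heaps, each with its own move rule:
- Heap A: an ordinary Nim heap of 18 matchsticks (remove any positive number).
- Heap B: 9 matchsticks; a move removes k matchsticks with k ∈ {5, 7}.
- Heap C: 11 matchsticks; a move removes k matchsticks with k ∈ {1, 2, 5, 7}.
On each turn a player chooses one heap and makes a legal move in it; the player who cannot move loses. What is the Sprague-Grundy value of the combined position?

Heap A is a plain Nim heap of size 18, so its Grundy value is 18.
Build the Grundy sequence for heap B with g(k) = mex{g(k−s) : s ∈ {5, 7}, s ≤ k}:
g(0) = mex{} = 0
g(1) = mex{} = 0
g(2) = mex{} = 0
g(3) = mex{} = 0
g(4) = mex{} = 0
g(5) = mex{0} = 1
g(6) = mex{0} = 1
g(7) = mex{0} = 1
g(8) = mex{0} = 1
g(9) = mex{0} = 1
So g(9) = 1.
Grundy values for heap C (subtraction set {1, 2, 5, 7}):
g(0) = mex{} = 0
g(1) = mex{0} = 1
g(2) = mex{0,1} = 2
g(3) = mex{1,2} = 0
g(4) = mex{0,2} = 1
g(5) = mex{0,1} = 2
g(6) = mex{1,2} = 0
g(7) = mex{0,2} = 1
g(8) = mex{0,1} = 2
g(9) = mex{1,2} = 0
g(10) = mex{0,2} = 1
g(11) = mex{0,1} = 2
So g(11) = 2.
The value of a disjunctive sum is the nim-sum of the parts.
Combined value = 18 ⊕ 1 ⊕ 2 = 17.

17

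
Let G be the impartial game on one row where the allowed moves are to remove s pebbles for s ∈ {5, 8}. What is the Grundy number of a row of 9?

Build the Grundy sequence with g(k) = mex{g(k−s) : s ∈ {5, 8}, s ≤ k}:
g(0) = mex{} = 0
g(1) = mex{} = 0
g(2) = mex{} = 0
g(3) = mex{} = 0
g(4) = mex{} = 0
g(5) = mex{0} = 1
g(6) = mex{0} = 1
g(7) = mex{0} = 1
g(8) = mex{0} = 1
g(9) = mex{0} = 1
So g(9) = 1.

1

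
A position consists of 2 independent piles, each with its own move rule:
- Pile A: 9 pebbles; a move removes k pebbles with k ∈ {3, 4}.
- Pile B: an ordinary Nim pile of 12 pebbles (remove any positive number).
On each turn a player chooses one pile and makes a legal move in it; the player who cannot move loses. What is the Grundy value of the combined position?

Grundy values for pile A (subtraction set {3, 4}):
k:     0  1  2  3  4  5  6  7  8  9
g(k):  0  0  0  1  1  1  2  0  0  0
So g(9) = 0.
Pile B is a plain Nim pile of size 12, so its Grundy value is 12.
The value of a disjunctive sum is the nim-sum of the parts.
Combined value = 0 ⊕ 12 = 12.

12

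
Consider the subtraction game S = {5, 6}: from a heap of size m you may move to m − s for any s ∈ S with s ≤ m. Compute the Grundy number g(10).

2

Build the Grundy sequence with g(k) = mex{g(k−s) : s ∈ {5, 6}, s ≤ k}:
g(0) = mex{} = 0
g(1) = mex{} = 0
g(2) = mex{} = 0
g(3) = mex{} = 0
g(4) = mex{} = 0
g(5) = mex{0} = 1
g(6) = mex{0} = 1
g(7) = mex{0} = 1
g(8) = mex{0} = 1
g(9) = mex{0} = 1
g(10) = mex{0,1} = 2
So g(10) = 2.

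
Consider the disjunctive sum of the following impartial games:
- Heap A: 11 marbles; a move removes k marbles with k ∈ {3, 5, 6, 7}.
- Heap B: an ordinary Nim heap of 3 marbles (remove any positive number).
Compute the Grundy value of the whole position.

3

Grundy values for heap A (subtraction set {3, 5, 6, 7}):
k:     0  1  2  3  4  5  6  7  8  9 10 11
g(k):  0  0  0  1  1  1  2  2  2  3  0  0
So g(11) = 0.
Heap B is a plain Nim heap of size 3, so its Grundy value is 3.
By the Sprague-Grundy theorem, the Grundy value of a sum of independent games is the XOR of the component values.
Combined value = 0 ⊕ 3 = 3.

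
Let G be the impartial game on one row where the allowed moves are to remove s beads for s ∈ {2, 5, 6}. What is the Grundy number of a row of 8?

Build the Grundy sequence with g(k) = mex{g(k−s) : s ∈ {2, 5, 6}, s ≤ k}:
k:     0  1  2  3  4  5  6  7  8
g(k):  0  0  1  1  0  2  1  3  0
So g(8) = 0.

0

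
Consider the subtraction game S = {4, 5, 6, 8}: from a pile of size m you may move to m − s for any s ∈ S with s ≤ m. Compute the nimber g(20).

Grundy values for subtraction set {4, 5, 6, 8}:
k:     0  1  2  3  4  5  6  7  8  9 10 11 12 13 14 15 16 17 18 19 20
g(k):  0  0  0  0  1  1  1  1  2  2  2  2  0  0  0  0  1  1  1  1  2
So g(20) = 2.

2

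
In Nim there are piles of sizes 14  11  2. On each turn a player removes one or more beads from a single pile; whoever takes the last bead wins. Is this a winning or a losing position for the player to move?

Winning position

In binary:
  1110  (14)
  1011  (11)
  0010  (2)
  ----
  0111  (7)
The nim-sum is 7 ≠ 0, so this is an N-position: the player to move can win.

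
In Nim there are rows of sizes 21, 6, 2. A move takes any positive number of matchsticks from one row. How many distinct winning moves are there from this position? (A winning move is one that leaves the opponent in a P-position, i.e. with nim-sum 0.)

1

Compute the nim-sum pairwise:
21 ^ 6 = 19
19 ^ 2 = 17
The overall nim-sum is X = 17. A row of size p has a winning move iff p XOR X < p (reduce it to p XOR X).
  21: 21 XOR 17 = 4 < 21 — winning move (to 4).
  6: 6 XOR 17 = 23 ≥ 6 — no move.
  2: 2 XOR 17 = 19 ≥ 2 — no move.
That gives 1 winning move.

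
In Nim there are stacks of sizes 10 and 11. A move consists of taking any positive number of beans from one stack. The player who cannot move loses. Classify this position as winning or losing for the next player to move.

Winning position

Nim-sum: 10 XOR 11 = 1.
The nim-sum is 1 ≠ 0, so this is an N-position: the player to move can win.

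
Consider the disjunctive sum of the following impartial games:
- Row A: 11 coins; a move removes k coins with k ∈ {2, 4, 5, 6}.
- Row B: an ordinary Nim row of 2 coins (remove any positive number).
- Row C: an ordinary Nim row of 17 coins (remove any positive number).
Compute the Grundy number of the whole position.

For row A, compute g(0), g(1), … with moves {2, 4, 5, 6}:
k:     0  1  2  3  4  5  6  7  8  9 10 11
g(k):  0  0  1  1  2  2  3  3  0  0  1  1
So g(11) = 1.
Row B is a plain Nim row of size 2, so its Grundy value is 2.
Row C is a plain Nim row of size 17, so its Grundy value is 17.
By the Sprague-Grundy theorem, the Grundy value of a sum of independent games is the XOR of the component values.
Combined value = 1 ⊕ 2 ⊕ 17 = 18.

18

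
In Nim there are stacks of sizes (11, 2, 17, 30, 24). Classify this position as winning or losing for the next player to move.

Winning position

Compute the nim-sum pairwise:
11 ^ 2 = 9
9 ^ 17 = 24
24 ^ 30 = 6
6 ^ 24 = 30
The nim-sum is 30 ≠ 0, so this is an N-position: the player to move can win.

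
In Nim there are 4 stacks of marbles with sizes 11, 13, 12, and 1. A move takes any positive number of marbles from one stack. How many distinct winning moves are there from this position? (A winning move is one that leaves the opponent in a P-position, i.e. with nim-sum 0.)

Compute the nim-sum pairwise:
11 ⊕ 13 = 6
6 ⊕ 12 = 10
10 ⊕ 1 = 11
The overall nim-sum is X = 11. A stack of size p has a winning move iff p XOR X < p (reduce it to p XOR X).
  11: 11 XOR 11 = 0 < 11 — winning move (to 0).
  13: 13 XOR 11 = 6 < 13 — winning move (to 6).
  12: 12 XOR 11 = 7 < 12 — winning move (to 7).
  1: 1 XOR 11 = 10 ≥ 1 — no move.
That gives 3 winning moves.

3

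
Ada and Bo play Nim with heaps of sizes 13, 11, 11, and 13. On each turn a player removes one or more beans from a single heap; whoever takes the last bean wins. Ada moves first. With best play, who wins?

Bo wins

Nim-sum: 13 ^ 11 ^ 11 ^ 13 = 0.
The nim-sum is 0, so this is a P-position: the player to move is in a losing position under optimal play; Ada is about to move from it and so loses — Bo wins.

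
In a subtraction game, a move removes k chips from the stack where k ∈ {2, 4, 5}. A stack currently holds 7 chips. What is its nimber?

0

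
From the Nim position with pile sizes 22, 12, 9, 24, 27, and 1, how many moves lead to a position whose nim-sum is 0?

Bitwise XOR of the heap sizes:
  10110  (22)
  01100  (12)
  01001  (9)
  11000  (24)
  11011  (27)
  00001  (1)
  -----
  10001  (17)
The overall nim-sum is X = 17. A pile of size p has a winning move iff p XOR X < p (reduce it to p XOR X).
  22: 22 XOR 17 = 7 < 22 — winning move (to 7).
  12: 12 XOR 17 = 29 ≥ 12 — no move.
  9: 9 XOR 17 = 24 ≥ 9 — no move.
  24: 24 XOR 17 = 9 < 24 — winning move (to 9).
  27: 27 XOR 17 = 10 < 27 — winning move (to 10).
  1: 1 XOR 17 = 16 ≥ 1 — no move.
That gives 3 winning moves.

3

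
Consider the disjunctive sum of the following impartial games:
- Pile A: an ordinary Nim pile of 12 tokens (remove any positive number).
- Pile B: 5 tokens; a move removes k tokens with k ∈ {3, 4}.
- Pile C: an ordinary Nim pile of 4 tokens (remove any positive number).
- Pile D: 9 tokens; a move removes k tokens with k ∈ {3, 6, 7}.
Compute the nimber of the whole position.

Pile A is a plain Nim pile of size 12, so its Grundy value is 12.
For pile B, compute g(0), g(1), … with moves {3, 4}:
k:     0  1  2  3  4  5
g(k):  0  0  0  1  1  1
So g(5) = 1.
Pile C is a plain Nim pile of size 4, so its Grundy value is 4.
Build the Grundy sequence for pile D with g(k) = mex{g(k−s) : s ∈ {3, 6, 7}, s ≤ k}:
g(0) = mex{} = 0
g(1) = mex{} = 0
g(2) = mex{} = 0
g(3) = mex{0} = 1
g(4) = mex{0} = 1
g(5) = mex{0} = 1
g(6) = mex{0,1} = 2
g(7) = mex{0,1} = 2
g(8) = mex{0,1} = 2
g(9) = mex{0,1,2} = 3
So g(9) = 3.
By the Sprague-Grundy theorem, the Grundy value of a sum of independent games is the XOR of the component values.
Combined value = 12 ⊕ 1 ⊕ 4 ⊕ 3 = 10.

10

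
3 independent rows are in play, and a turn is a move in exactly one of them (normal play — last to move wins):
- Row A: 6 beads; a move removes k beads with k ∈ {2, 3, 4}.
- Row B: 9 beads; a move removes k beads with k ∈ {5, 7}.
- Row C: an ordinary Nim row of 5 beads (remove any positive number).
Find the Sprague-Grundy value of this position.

Build the Grundy sequence for row A with g(k) = mex{g(k−s) : s ∈ {2, 3, 4}, s ≤ k}:
g(0) = mex{} = 0
g(1) = mex{} = 0
g(2) = mex{0} = 1
g(3) = mex{0} = 1
g(4) = mex{0,1} = 2
g(5) = mex{0,1} = 2
g(6) = mex{1,2} = 0
So g(6) = 0.
For row B, compute g(0), g(1), … with moves {5, 7}:
g(0) = mex{} = 0
g(1) = mex{} = 0
g(2) = mex{} = 0
g(3) = mex{} = 0
g(4) = mex{} = 0
g(5) = mex{0} = 1
g(6) = mex{0} = 1
g(7) = mex{0} = 1
g(8) = mex{0} = 1
g(9) = mex{0} = 1
So g(9) = 1.
Row C is a plain Nim row of size 5, so its Grundy value is 5.
By the Sprague-Grundy theorem, the Grundy value of a sum of independent games is the XOR of the component values.
Combined value = 0 ⊕ 1 ⊕ 5 = 4.

4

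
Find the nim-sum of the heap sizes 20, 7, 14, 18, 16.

Nim-sum: 20 ⊕ 7 ⊕ 14 ⊕ 18 ⊕ 16 = 31.

31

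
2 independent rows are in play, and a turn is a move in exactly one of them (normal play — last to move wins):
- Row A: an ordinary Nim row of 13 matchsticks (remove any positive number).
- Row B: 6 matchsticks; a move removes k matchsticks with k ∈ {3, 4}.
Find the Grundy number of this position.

Row A is a plain Nim row of size 13, so its Grundy value is 13.
Grundy values for row B (subtraction set {3, 4}):
g(0) = mex{} = 0
g(1) = mex{} = 0
g(2) = mex{} = 0
g(3) = mex{0} = 1
g(4) = mex{0} = 1
g(5) = mex{0} = 1
g(6) = mex{0,1} = 2
So g(6) = 2.
By the Sprague-Grundy theorem, the Grundy value of a sum of independent games is the XOR of the component values.
Combined value = 13 XOR 2 = 15.

15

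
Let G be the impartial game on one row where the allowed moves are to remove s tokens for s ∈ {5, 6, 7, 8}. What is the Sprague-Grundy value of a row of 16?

Compute g(0), g(1), … for moves {5, 6, 7, 8}:
k:     0  1  2  3  4  5  6  7  8  9 10 11 12 13 14 15 16
g(k):  0  0  0  0  0  1  1  1  1  1  2  2  2  0  0  0  0
So g(16) = 0.

0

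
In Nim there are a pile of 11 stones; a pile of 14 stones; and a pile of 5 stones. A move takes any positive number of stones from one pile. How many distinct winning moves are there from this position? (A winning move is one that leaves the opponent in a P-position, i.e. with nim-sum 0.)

Compute the nim-sum pairwise:
11 ^ 14 = 5
5 ^ 5 = 0
The nim-sum is already 0, so every move leaves a nonzero nim-sum — there are no winning moves.

0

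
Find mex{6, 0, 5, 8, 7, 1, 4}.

The values 0, 1 are all present; 2 is the first non-negative integer missing from the set.

2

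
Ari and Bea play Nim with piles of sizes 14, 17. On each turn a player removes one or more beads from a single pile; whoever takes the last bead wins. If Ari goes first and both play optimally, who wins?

Ari wins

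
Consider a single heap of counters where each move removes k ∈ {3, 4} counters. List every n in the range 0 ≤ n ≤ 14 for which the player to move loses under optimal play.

0, 1, 2, 7, 8, 9, 14

Build the Grundy sequence with g(k) = mex{g(k−s) : s ∈ {3, 4}, s ≤ k}:
g(0) = mex{} = 0
g(1) = mex{} = 0
g(2) = mex{} = 0
g(3) = mex{0} = 1
g(4) = mex{0} = 1
g(5) = mex{0} = 1
g(6) = mex{0,1} = 2
g(7) = mex{1} = 0
g(8) = mex{1} = 0
g(9) = mex{1,2} = 0
g(10) = mex{0,2} = 1
g(11) = mex{0} = 1
g(12) = mex{0} = 1
g(13) = mex{0,1} = 2
g(14) = mex{1} = 0
The P-positions (g = 0) in 0..14 are 0, 1, 2, 7, 8, 9, 14.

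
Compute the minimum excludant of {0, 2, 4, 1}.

The values 0, 1, 2 are all present; 3 is the first non-negative integer missing from the set.

3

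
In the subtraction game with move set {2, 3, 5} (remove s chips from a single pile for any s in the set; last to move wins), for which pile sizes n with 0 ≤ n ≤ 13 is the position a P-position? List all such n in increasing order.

0, 1, 7, 8

Grundy values for subtraction set {2, 3, 5}:
g(0) = mex{} = 0
g(1) = mex{} = 0
g(2) = mex{0} = 1
g(3) = mex{0} = 1
g(4) = mex{0,1} = 2
g(5) = mex{0,1} = 2
g(6) = mex{0,1,2} = 3
g(7) = mex{1,2} = 0
g(8) = mex{1,2,3} = 0
g(9) = mex{0,2,3} = 1
g(10) = mex{0,2} = 1
g(11) = mex{0,1,3} = 2
g(12) = mex{0,1} = 2
g(13) = mex{0,1,2} = 3
The P-positions (g = 0) in 0..13 are 0, 1, 7, 8.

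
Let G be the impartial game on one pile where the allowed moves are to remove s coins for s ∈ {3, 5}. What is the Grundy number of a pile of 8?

0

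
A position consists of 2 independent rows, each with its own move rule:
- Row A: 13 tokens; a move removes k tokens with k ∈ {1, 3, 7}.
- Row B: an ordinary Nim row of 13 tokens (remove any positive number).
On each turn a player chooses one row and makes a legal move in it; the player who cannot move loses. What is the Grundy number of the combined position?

12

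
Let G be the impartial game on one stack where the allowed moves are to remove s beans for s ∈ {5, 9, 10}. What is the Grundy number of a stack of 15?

Build the Grundy sequence with g(k) = mex{g(k−s) : s ∈ {5, 9, 10}, s ≤ k}:
k:     0  1  2  3  4  5  6  7  8  9 10 11 12 13 14 15
g(k):  0  0  0  0  0  1  1  1  1  1  2  2  2  2  2  0
So g(15) = 0.

0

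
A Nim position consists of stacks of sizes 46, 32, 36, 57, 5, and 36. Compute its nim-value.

Write each in binary and XOR column by column:
  101110  (46)
  100000  (32)
  100100  (36)
  111001  (57)
  000101  (5)
  100100  (36)
  ------
  110010  (50)

50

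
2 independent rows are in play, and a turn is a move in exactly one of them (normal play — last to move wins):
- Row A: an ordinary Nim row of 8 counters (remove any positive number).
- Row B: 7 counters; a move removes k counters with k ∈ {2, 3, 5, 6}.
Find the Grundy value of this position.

11

Row A is a plain Nim row of size 8, so its Grundy value is 8.
For row B, compute g(0), g(1), … with moves {2, 3, 5, 6}:
g(0) = mex{} = 0
g(1) = mex{} = 0
g(2) = mex{0} = 1
g(3) = mex{0} = 1
g(4) = mex{0,1} = 2
g(5) = mex{0,1} = 2
g(6) = mex{0,1,2} = 3
g(7) = mex{0,1,2} = 3
So g(7) = 3.
By the Sprague-Grundy theorem, the Grundy value of a sum of independent games is the XOR of the component values.
Combined value = 8 XOR 3 = 11.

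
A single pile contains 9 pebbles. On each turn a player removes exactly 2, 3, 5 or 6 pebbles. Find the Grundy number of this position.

0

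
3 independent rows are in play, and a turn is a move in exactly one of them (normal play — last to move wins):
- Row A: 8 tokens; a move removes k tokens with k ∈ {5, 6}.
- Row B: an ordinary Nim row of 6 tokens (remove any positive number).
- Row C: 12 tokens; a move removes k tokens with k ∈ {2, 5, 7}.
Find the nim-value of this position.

6

Grundy values for row A (subtraction set {5, 6}):
g(0) = mex{} = 0
g(1) = mex{} = 0
g(2) = mex{} = 0
g(3) = mex{} = 0
g(4) = mex{} = 0
g(5) = mex{0} = 1
g(6) = mex{0} = 1
g(7) = mex{0} = 1
g(8) = mex{0} = 1
So g(8) = 1.
Row B is a plain Nim row of size 6, so its Grundy value is 6.
Grundy values for row C (subtraction set {2, 5, 7}):
g(0) = mex{} = 0
g(1) = mex{} = 0
g(2) = mex{0} = 1
g(3) = mex{0} = 1
g(4) = mex{1} = 0
g(5) = mex{0,1} = 2
g(6) = mex{0} = 1
g(7) = mex{0,1,2} = 3
g(8) = mex{0,1} = 2
g(9) = mex{0,1,3} = 2
g(10) = mex{1,2} = 0
g(11) = mex{0,1,2} = 3
g(12) = mex{0,2,3} = 1
So g(12) = 1.
The value of a disjunctive sum is the nim-sum of the parts.
Combined value = 1 XOR 6 XOR 1 = 6.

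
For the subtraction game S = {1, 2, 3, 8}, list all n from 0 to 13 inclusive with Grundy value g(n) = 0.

0, 4, 9, 13

Grundy values for subtraction set {1, 2, 3, 8}:
k:     0  1  2  3  4  5  6  7  8  9 10 11 12 13
g(k):  0  1  2  3  0  1  2  3  4  0  1  2  3  0
The P-positions (g = 0) in 0..13 are 0, 4, 9, 13.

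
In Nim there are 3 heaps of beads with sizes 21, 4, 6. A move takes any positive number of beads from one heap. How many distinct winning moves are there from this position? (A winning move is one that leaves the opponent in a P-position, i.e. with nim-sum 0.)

Compute the nim-sum pairwise:
21 ⊕ 4 = 17
17 ⊕ 6 = 23
The overall nim-sum is X = 23. A heap of size p has a winning move iff p XOR X < p (reduce it to p XOR X).
  21: 21 XOR 23 = 2 < 21 — winning move (to 2).
  4: 4 XOR 23 = 19 ≥ 4 — no move.
  6: 6 XOR 23 = 17 ≥ 6 — no move.
That gives 1 winning move.

1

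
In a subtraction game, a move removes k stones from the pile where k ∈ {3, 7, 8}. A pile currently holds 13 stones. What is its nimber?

Grundy values for subtraction set {3, 7, 8}:
g(0) = mex{} = 0
g(1) = mex{} = 0
g(2) = mex{} = 0
g(3) = mex{0} = 1
g(4) = mex{0} = 1
g(5) = mex{0} = 1
g(6) = mex{1} = 0
g(7) = mex{0,1} = 2
g(8) = mex{0,1} = 2
g(9) = mex{0} = 1
g(10) = mex{0,1,2} = 3
g(11) = mex{1,2} = 0
g(12) = mex{1} = 0
g(13) = mex{0,1,3} = 2
So g(13) = 2.

2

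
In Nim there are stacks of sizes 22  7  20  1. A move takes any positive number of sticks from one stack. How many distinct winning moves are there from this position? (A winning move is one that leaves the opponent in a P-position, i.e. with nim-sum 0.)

Bitwise XOR of the heap sizes:
  10110  (22)
  00111  (7)
  10100  (20)
  00001  (1)
  -----
  00100  (4)
The overall nim-sum is X = 4. A stack of size p has a winning move iff p XOR X < p (reduce it to p XOR X).
  22: 22 XOR 4 = 18 < 22 — winning move (to 18).
  7: 7 XOR 4 = 3 < 7 — winning move (to 3).
  20: 20 XOR 4 = 16 < 20 — winning move (to 16).
  1: 1 XOR 4 = 5 ≥ 1 — no move.
That gives 3 winning moves.

3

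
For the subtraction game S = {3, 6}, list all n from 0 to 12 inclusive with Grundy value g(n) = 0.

0, 1, 2, 9, 10, 11

Compute g(0), g(1), … for moves {3, 6}:
g(0) = mex{} = 0
g(1) = mex{} = 0
g(2) = mex{} = 0
g(3) = mex{0} = 1
g(4) = mex{0} = 1
g(5) = mex{0} = 1
g(6) = mex{0,1} = 2
g(7) = mex{0,1} = 2
g(8) = mex{0,1} = 2
g(9) = mex{1,2} = 0
g(10) = mex{1,2} = 0
g(11) = mex{1,2} = 0
g(12) = mex{0,2} = 1
The P-positions (g = 0) in 0..12 are 0, 1, 2, 9, 10, 11.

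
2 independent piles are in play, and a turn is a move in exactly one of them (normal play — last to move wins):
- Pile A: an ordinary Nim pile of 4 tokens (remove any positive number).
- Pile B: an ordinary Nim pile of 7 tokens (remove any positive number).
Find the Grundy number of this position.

3

Pile A is a plain Nim pile of size 4, so its Grundy value is 4.
Pile B is a plain Nim pile of size 7, so its Grundy value is 7.
By the Sprague-Grundy theorem, the Grundy value of a sum of independent games is the XOR of the component values.
Combined value = 4 ⊕ 7 = 3.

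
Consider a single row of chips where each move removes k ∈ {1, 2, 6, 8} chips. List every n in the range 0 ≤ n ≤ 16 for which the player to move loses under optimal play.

0, 3, 7, 10, 14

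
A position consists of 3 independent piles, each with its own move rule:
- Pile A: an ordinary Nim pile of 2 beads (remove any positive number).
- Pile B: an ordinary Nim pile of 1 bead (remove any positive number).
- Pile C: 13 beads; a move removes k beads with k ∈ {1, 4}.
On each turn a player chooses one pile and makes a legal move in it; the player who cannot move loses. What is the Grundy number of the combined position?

2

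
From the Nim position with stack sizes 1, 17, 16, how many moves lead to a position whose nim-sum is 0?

Nim-sum: 1 ^ 17 ^ 16 = 0.
The nim-sum is already 0, so every move leaves a nonzero nim-sum — there are no winning moves.

0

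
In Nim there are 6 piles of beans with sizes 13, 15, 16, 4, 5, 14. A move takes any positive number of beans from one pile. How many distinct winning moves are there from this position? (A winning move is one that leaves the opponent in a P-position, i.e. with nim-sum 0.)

1

Write each in binary and XOR column by column:
  01101  (13)
  01111  (15)
  10000  (16)
  00100  (4)
  00101  (5)
  01110  (14)
  -----
  11101  (29)
The overall nim-sum is X = 29. A pile of size p has a winning move iff p XOR X < p (reduce it to p XOR X).
  13: 13 XOR 29 = 16 ≥ 13 — no move.
  15: 15 XOR 29 = 18 ≥ 15 — no move.
  16: 16 XOR 29 = 13 < 16 — winning move (to 13).
  4: 4 XOR 29 = 25 ≥ 4 — no move.
  5: 5 XOR 29 = 24 ≥ 5 — no move.
  14: 14 XOR 29 = 19 ≥ 14 — no move.
That gives 1 winning move.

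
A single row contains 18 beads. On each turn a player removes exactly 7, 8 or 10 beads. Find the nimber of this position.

0

Compute g(0), g(1), … for moves {7, 8, 10}:
k:     0  1  2  3  4  5  6  7  8  9 10 11 12 13 14 15 16 17 18
g(k):  0  0  0  0  0  0  0  1  1  1  1  1  1  1  2  2  2  0  0
So g(18) = 0.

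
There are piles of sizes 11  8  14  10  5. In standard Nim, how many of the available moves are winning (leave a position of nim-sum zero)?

Bitwise XOR of the heap sizes:
  1011  (11)
  1000  (8)
  1110  (14)
  1010  (10)
  0101  (5)
  ----
  0010  (2)
The overall nim-sum is X = 2. A pile of size p has a winning move iff p XOR X < p (reduce it to p XOR X).
  11: 11 XOR 2 = 9 < 11 — winning move (to 9).
  8: 8 XOR 2 = 10 ≥ 8 — no move.
  14: 14 XOR 2 = 12 < 14 — winning move (to 12).
  10: 10 XOR 2 = 8 < 10 — winning move (to 8).
  5: 5 XOR 2 = 7 ≥ 5 — no move.
That gives 3 winning moves.

3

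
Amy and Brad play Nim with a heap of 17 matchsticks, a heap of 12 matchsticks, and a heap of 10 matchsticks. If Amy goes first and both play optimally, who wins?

In binary:
  10001  (17)
  01100  (12)
  01010  (10)
  -----
  10111  (23)
The nim-sum is 23 ≠ 0, so this is an N-position: the player to move can win; Amy has a winning move.

Amy wins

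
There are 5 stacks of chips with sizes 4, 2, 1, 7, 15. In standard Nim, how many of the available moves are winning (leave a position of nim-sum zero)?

Compute the nim-sum pairwise:
4 XOR 2 = 6
6 XOR 1 = 7
7 XOR 7 = 0
0 XOR 15 = 15
The overall nim-sum is X = 15. A stack of size p has a winning move iff p XOR X < p (reduce it to p XOR X).
  4: 4 XOR 15 = 11 ≥ 4 — no move.
  2: 2 XOR 15 = 13 ≥ 2 — no move.
  1: 1 XOR 15 = 14 ≥ 1 — no move.
  7: 7 XOR 15 = 8 ≥ 7 — no move.
  15: 15 XOR 15 = 0 < 15 — winning move (to 0).
That gives 1 winning move.

1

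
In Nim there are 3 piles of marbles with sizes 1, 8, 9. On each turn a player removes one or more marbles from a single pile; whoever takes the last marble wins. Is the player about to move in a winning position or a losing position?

Losing position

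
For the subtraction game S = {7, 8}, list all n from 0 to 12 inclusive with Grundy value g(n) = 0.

0, 1, 2, 3, 4, 5, 6

Compute g(0), g(1), … for moves {7, 8}:
g(0) = mex{} = 0
g(1) = mex{} = 0
g(2) = mex{} = 0
g(3) = mex{} = 0
g(4) = mex{} = 0
g(5) = mex{} = 0
g(6) = mex{} = 0
g(7) = mex{0} = 1
g(8) = mex{0} = 1
g(9) = mex{0} = 1
g(10) = mex{0} = 1
g(11) = mex{0} = 1
g(12) = mex{0} = 1
The P-positions (g = 0) in 0..12 are 0, 1, 2, 3, 4, 5, 6.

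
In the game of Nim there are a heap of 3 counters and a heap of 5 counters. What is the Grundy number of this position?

6

Nim-sum: 3 ^ 5 = 6.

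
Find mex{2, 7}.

0

0 is not in the set, so the mex is 0.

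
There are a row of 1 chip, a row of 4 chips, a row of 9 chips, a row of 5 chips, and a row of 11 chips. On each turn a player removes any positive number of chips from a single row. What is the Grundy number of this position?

Compute the nim-sum pairwise:
1 XOR 4 = 5
5 XOR 9 = 12
12 XOR 5 = 9
9 XOR 11 = 2

2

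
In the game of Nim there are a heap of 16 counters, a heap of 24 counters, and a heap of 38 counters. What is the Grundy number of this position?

46

Compute the nim-sum pairwise:
16 ^ 24 = 8
8 ^ 38 = 46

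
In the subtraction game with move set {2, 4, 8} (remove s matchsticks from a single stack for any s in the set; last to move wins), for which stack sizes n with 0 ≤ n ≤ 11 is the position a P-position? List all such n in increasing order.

0, 1, 6, 7

Compute g(0), g(1), … for moves {2, 4, 8}:
k:     0  1  2  3  4  5  6  7  8  9 10 11
g(k):  0  0  1  1  2  2  0  0  1  1  2  2
The P-positions (g = 0) in 0..11 are 0, 1, 6, 7.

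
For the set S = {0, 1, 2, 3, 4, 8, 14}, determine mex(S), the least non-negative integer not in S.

The values 0, 1, 2, 3, 4 are all present; 5 is the first non-negative integer missing from the set.

5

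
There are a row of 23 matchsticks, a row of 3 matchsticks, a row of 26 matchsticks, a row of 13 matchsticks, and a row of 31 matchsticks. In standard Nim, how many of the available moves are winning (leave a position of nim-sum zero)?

3

In binary:
  10111  (23)
  00011  (3)
  11010  (26)
  01101  (13)
  11111  (31)
  -----
  11100  (28)
The overall nim-sum is X = 28. A row of size p has a winning move iff p XOR X < p (reduce it to p XOR X).
  23: 23 XOR 28 = 11 < 23 — winning move (to 11).
  3: 3 XOR 28 = 31 ≥ 3 — no move.
  26: 26 XOR 28 = 6 < 26 — winning move (to 6).
  13: 13 XOR 28 = 17 ≥ 13 — no move.
  31: 31 XOR 28 = 3 < 31 — winning move (to 3).
That gives 3 winning moves.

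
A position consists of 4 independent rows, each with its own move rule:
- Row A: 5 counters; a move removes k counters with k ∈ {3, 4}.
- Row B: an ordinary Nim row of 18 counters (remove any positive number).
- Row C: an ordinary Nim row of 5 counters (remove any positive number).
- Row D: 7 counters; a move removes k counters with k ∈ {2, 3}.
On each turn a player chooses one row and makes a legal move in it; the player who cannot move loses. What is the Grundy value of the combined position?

Build the Grundy sequence for row A with g(k) = mex{g(k−s) : s ∈ {3, 4}, s ≤ k}:
k:     0  1  2  3  4  5
g(k):  0  0  0  1  1  1
So g(5) = 1.
Row B is a plain Nim row of size 18, so its Grundy value is 18.
Row C is a plain Nim row of size 5, so its Grundy value is 5.
Build the Grundy sequence for row D with g(k) = mex{g(k−s) : s ∈ {2, 3}, s ≤ k}:
g(0) = mex{} = 0
g(1) = mex{} = 0
g(2) = mex{0} = 1
g(3) = mex{0} = 1
g(4) = mex{0,1} = 2
g(5) = mex{1} = 0
g(6) = mex{1,2} = 0
g(7) = mex{0,2} = 1
So g(7) = 1.
The value of a disjunctive sum is the nim-sum of the parts.
Combined value = 1 XOR 18 XOR 5 XOR 1 = 23.

23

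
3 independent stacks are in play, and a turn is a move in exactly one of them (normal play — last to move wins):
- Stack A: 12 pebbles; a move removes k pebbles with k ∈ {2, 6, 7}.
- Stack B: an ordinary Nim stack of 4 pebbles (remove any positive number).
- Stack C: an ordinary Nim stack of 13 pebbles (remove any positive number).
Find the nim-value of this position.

11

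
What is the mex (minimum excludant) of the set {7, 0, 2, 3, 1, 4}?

5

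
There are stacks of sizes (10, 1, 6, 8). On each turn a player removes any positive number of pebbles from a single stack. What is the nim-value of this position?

5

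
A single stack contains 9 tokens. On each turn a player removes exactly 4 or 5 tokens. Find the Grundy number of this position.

0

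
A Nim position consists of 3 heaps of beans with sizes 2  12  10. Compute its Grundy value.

Nim-sum: 2 ⊕ 12 ⊕ 10 = 4.

4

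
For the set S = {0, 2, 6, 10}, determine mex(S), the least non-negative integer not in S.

1

0 is in the set but 1 is not, so the mex is 1.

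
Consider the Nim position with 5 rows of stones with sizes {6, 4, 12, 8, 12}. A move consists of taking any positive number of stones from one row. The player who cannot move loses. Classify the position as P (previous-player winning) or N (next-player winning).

Compute the nim-sum pairwise:
6 ⊕ 4 = 2
2 ⊕ 12 = 14
14 ⊕ 8 = 6
6 ⊕ 12 = 10
The nim-sum is 10 ≠ 0, so this is an N-position: the player to move can win.

N-position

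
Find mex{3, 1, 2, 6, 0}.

4

The values 0, 1, 2, 3 are all present; 4 is the first non-negative integer missing from the set.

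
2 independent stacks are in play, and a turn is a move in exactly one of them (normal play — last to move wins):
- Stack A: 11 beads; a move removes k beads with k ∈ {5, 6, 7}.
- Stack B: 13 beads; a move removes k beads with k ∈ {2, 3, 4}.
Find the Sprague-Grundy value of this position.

2

Grundy values for stack A (subtraction set {5, 6, 7}):
k:     0  1  2  3  4  5  6  7  8  9 10 11
g(k):  0  0  0  0  0  1  1  1  1  1  2  2
So g(11) = 2.
For stack B, compute g(0), g(1), … with moves {2, 3, 4}:
k:     0  1  2  3  4  5  6  7  8  9 10 11 12 13
g(k):  0  0  1  1  2  2  0  0  1  1  2  2  0  0
So g(13) = 0.
By the Sprague-Grundy theorem, the Grundy value of a sum of independent games is the XOR of the component values.
Combined value = 2 XOR 0 = 2.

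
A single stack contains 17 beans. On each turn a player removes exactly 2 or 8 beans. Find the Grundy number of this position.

1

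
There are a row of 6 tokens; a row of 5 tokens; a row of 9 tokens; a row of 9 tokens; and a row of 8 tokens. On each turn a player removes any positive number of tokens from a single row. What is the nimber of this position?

11

Write each in binary and XOR column by column:
  0110  (6)
  0101  (5)
  1001  (9)
  1001  (9)
  1000  (8)
  ----
  1011  (11)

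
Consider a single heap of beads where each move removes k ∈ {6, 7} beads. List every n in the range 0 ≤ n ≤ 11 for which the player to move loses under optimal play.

0, 1, 2, 3, 4, 5

Compute g(0), g(1), … for moves {6, 7}:
k:     0  1  2  3  4  5  6  7  8  9 10 11
g(k):  0  0  0  0  0  0  1  1  1  1  1  1
The P-positions (g = 0) in 0..11 are 0, 1, 2, 3, 4, 5.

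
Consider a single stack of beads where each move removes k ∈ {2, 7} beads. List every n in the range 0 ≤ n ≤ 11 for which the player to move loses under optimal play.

Build the Grundy sequence with g(k) = mex{g(k−s) : s ∈ {2, 7}, s ≤ k}:
g(0) = mex{} = 0
g(1) = mex{} = 0
g(2) = mex{0} = 1
g(3) = mex{0} = 1
g(4) = mex{1} = 0
g(5) = mex{1} = 0
g(6) = mex{0} = 1
g(7) = mex{0} = 1
g(8) = mex{0,1} = 2
g(9) = mex{1} = 0
g(10) = mex{1,2} = 0
g(11) = mex{0} = 1
The P-positions (g = 0) in 0..11 are 0, 1, 4, 5, 9, 10.

0, 1, 4, 5, 9, 10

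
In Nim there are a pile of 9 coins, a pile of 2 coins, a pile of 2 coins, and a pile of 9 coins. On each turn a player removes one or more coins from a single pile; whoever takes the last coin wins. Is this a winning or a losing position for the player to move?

In binary:
  1001  (9)
  0010  (2)
  0010  (2)
  1001  (9)
  ----
  0000  (0)
The nim-sum is 0, so this is a P-position: the player to move is in a losing position under optimal play.

Losing position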